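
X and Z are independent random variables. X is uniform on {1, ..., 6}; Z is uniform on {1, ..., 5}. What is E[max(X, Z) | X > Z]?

P(X > Z) = 1/2.
Summing max(X,Z)·P(x,y) over outcomes with X > Z gives 7/3.
E[max(X, Z) | X > Z] = (7/3) / (1/2) = 14/3.

14/3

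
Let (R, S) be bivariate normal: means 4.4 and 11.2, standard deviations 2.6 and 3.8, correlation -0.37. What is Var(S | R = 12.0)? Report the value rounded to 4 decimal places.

For a bivariate normal, Var(S | R=x) = σ_S²(1 − ρ²).
Var(S | R=12.0) = (3.8)²·(1 − (-0.37)²) = 14.44·0.8631 = 12.4632.

12.4632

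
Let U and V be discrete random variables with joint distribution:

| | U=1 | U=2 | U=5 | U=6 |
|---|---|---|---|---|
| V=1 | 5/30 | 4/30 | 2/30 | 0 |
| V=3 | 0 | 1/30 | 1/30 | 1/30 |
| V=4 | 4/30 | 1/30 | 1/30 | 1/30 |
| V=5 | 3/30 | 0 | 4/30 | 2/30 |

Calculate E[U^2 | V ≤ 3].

P(V ≤ 3) = 7/15.
Σ U^2·P over the event = 1·(5/30) + 4·(4/30) + 4·(1/30) + 25·(2/30) + 25·(1/30) + 36·(1/30) = 68/15.
E[U^2 | V ≤ 3] = (68/15) / (7/15) = 68/7.

68/7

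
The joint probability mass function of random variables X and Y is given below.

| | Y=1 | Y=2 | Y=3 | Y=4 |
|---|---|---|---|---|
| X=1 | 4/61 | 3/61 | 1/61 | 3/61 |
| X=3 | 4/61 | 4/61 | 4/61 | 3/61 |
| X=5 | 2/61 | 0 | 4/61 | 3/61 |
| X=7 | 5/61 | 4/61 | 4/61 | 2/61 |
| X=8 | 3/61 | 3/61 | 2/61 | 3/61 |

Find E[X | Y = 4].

P(Y = 4) = 14/61.
Summing X·P(X=x,Y=y) over the conditioning event gives 65/61.
E[X | Y = 4] = (65/61) / (14/61) = 65/14.

65/14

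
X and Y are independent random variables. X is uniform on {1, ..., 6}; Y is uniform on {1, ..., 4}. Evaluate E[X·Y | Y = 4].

14

Outcomes with Y = 4: (1,4), (2,4), (3,4), (4,4), (5,4), (6,4), each with probability 1/24.
E[X·Y | Y = 4] = (4 + 8 + 12 + 16 + 20 + 24) / 6 = 14.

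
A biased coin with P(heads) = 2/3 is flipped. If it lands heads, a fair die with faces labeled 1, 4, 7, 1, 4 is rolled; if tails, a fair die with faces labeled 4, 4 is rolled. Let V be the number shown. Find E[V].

18/5

E[V | heads] = (1+4+7+1+4)/5 = 17/5.
E[V | tails] = (4+4)/2 = 4.
By the law of total expectation,
E[V] = (2/3)·(17/5) + (1/3)·(4) = 18/5.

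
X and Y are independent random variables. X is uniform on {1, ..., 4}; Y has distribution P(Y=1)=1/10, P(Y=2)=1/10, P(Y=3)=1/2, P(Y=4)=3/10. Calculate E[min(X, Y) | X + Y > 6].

36/11

P(X + Y > 6) = 11/40.
Summing min(X,Y)·P(x,y) over outcomes with X + Y > 6 gives 9/10.
E[min(X, Y) | X + Y > 6] = (9/10) / (11/40) = 36/11.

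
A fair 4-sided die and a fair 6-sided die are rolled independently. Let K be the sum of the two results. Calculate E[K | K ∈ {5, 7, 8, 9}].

P(K ∈ {5, 7, 8, 9}) = 13/24.
Σ over the event: 5·1/6 + 7·1/6 + 8·1/8 + 9·1/12 = 15/4.
E[K | K ∈ {5, 7, 8, 9}] = (15/4) / (13/24) = 90/13.

90/13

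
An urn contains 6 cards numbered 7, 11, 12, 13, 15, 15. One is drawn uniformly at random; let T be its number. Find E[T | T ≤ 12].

P(T ≤ 12) = 1/2.
Σ over the event: 7·1/6 + 11·1/6 + 12·1/6 = 5.
E[T | T ≤ 12] = (5) / (1/2) = 10.

10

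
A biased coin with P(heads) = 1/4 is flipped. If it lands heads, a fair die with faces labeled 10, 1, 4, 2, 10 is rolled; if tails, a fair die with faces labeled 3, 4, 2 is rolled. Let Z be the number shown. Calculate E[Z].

18/5

E[Z | heads] = (10+1+4+2+10)/5 = 27/5.
E[Z | tails] = (3+4+2)/3 = 3.
By the law of total expectation,
E[Z] = (1/4)·(27/5) + (3/4)·(3) = 18/5.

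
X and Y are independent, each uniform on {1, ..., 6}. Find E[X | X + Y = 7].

Outcomes with X + Y = 7: (1,6), (2,5), (3,4), (4,3), (5,2), (6,1), each with probability 1/36.
E[X | X + Y = 7] = (1 + 2 + 3 + 4 + 5 + 6) / 6 = 7/2.

7/2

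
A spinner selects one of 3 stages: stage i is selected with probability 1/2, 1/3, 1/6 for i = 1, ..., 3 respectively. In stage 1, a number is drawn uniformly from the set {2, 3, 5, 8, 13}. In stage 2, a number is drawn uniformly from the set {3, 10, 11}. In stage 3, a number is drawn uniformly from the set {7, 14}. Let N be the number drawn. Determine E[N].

451/60

E[N | stage 1] = (2+3+5+8+13)/5 = 31/5.
E[N | stage 2] = (3+10+11)/3 = 8.
E[N | stage 3] = (7+14)/2 = 21/2.
By the law of total expectation,
E[N] = (1/2)·(31/5) + (1/3)·(8) + (1/6)·(21/2) = 451/60.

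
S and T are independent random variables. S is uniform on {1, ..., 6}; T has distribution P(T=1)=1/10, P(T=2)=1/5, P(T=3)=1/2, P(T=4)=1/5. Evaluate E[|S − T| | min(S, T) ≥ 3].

P(min(S, T) ≥ 3) = 7/15.
Summing |S−T|·P(x,y) over outcomes with min(S, T) ≥ 3 gives 19/30.
E[|S − T| | min(S, T) ≥ 3] = (19/30) / (7/15) = 19/14.

19/14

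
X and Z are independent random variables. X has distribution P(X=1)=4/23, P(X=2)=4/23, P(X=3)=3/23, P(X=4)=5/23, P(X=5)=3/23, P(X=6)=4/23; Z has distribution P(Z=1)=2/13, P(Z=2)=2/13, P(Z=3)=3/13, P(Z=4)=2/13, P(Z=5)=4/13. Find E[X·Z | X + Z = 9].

P(X + Z = 9) = 38/299.
Summing XZ·P(x,y) over outcomes with X + Z = 9 gives 32/13.
E[X·Z | X + Z = 9] = (32/13) / (38/299) = 368/19.

368/19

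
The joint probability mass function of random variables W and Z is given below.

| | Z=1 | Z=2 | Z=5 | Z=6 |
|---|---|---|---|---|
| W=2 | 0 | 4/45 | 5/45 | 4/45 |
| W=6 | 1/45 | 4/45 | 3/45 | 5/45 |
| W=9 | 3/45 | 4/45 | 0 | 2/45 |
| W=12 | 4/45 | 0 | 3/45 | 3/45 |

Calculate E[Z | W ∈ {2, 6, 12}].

37/9

P(W ∈ {2, 6, 12}) = 4/5.
Summing Z·P(W=x,Z=y) over the conditioning event gives 148/45.
E[Z | W ∈ {2, 6, 12}] = (148/45) / (4/5) = 37/9.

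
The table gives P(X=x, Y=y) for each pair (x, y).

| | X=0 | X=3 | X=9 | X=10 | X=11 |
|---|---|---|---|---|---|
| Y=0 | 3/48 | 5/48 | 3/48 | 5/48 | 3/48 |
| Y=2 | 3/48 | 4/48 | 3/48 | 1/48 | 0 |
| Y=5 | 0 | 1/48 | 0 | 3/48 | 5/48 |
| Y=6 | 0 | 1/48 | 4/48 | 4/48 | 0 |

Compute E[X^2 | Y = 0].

P(Y = 0) = 19/48.
Σ X^2·P over the event = 0·(3/48) + 9·(5/48) + 81·(3/48) + 100·(5/48) + 121·(3/48) = 1151/48.
E[X^2 | Y = 0] = (1151/48) / (19/48) = 1151/19.

1151/19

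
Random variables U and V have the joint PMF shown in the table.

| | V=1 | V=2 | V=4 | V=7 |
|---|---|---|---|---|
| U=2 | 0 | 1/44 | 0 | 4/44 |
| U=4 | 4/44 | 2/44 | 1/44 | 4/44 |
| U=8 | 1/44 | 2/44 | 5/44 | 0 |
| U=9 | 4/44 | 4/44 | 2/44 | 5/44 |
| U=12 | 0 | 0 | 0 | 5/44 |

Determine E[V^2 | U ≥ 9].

271/10

P(U ≥ 9) = 5/11.
Σ V^2·P over the event = 1·(4/44) + 4·(4/44) + 16·(2/44) + 49·(5/44) + 49·(5/44) = 271/22.
E[V^2 | U ≥ 9] = (271/22) / (5/11) = 271/10.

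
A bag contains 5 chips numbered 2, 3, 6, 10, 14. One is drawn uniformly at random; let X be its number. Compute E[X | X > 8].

P(X > 8) = 2/5.
Σ over the event: 10·1/5 + 14·1/5 = 24/5.
E[X | X > 8] = (24/5) / (2/5) = 12.

12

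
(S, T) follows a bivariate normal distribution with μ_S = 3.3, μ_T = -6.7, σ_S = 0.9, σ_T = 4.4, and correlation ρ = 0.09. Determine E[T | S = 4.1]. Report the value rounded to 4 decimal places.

-6.3480

The regression of T on S has slope ρ·σ_T/σ_S and passes through (μ_S, μ_T).
E[T | S=4.1] = -6.7 + (0.09)·(4.4/0.9)·(4.1 − (3.3)) = -6.7 + (0.44)·(0.8) = -6.3480.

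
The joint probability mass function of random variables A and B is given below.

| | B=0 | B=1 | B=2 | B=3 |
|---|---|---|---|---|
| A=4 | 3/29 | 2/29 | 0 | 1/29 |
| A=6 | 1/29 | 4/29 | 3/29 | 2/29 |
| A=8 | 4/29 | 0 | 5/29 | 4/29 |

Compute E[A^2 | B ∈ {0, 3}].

228/5

P(B ∈ {0, 3}) = 15/29.
Σ A^2·P over the event = 16·(3/29) + 16·(1/29) + 36·(1/29) + 36·(2/29) + 64·(4/29) + 64·(4/29) = 684/29.
E[A^2 | B ∈ {0, 3}] = (684/29) / (15/29) = 228/5.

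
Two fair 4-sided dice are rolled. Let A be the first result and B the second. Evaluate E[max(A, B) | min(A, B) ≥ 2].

31/9

Outcomes with min(A, B) ≥ 2: (2,2), (2,3), (2,4), (3,2), (3,3), (3,4), (4,2), (4,3), (4,4), each with probability 1/16.
E[max(A, B) | min(A, B) ≥ 2] = (2 + 3 + 4 + 3 + 3 + 4 + 4 + 4 + 4) / 9 = 31/9.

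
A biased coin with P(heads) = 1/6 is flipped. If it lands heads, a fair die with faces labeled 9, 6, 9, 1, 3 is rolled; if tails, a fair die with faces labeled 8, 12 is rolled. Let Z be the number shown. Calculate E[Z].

E[Z | heads] = (9+6+9+1+3)/5 = 28/5.
E[Z | tails] = (8+12)/2 = 10.
By the law of total expectation,
E[Z] = (1/6)·(28/5) + (5/6)·(10) = 139/15.

139/15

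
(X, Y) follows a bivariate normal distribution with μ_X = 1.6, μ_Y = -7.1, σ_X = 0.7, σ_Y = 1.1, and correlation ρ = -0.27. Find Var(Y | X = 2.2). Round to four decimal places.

1.1218

The conditional variance in a bivariate normal is σ_Y²(1 − ρ²), independent of x.
Var(Y | X=2.2) = (1.1)²·(1 − (-0.27)²) = 1.21·0.9271 = 1.1218.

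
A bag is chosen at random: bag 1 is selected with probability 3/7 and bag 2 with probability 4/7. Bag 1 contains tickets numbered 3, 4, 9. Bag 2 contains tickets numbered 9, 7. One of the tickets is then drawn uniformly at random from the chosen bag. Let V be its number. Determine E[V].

48/7

E[V | bag 1] = (3+4+9)/3 = 16/3.
E[V | bag 2] = (9+7)/2 = 8.
E[V] = (3/7)·(16/3) + (4/7)·(8) = 48/7.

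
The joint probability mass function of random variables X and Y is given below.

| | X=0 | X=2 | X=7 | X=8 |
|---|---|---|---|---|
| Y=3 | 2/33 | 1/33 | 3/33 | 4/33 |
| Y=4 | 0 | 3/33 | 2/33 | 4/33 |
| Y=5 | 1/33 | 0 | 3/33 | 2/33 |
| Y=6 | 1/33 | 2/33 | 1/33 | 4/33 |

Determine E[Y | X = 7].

P(X = 7) = 3/11.
Σ Y·P over the event = 3·(3/33) + 4·(2/33) + 5·(3/33) + 6·(1/33) = 38/33.
E[Y | X = 7] = (38/33) / (3/11) = 38/9.

38/9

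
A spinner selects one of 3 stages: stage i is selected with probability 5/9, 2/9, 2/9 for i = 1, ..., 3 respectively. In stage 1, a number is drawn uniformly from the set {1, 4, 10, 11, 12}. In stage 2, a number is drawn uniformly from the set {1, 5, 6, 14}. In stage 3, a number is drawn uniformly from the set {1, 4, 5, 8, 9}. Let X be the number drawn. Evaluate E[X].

E[X | stage 1] = (1+4+10+11+12)/5 = 38/5.
E[X | stage 2] = (1+5+6+14)/4 = 13/2.
E[X | stage 3] = (1+4+5+8+9)/5 = 27/5.
By the law of total expectation,
E[X] = (5/9)·(38/5) + (2/9)·(13/2) + (2/9)·(27/5) = 103/15.

103/15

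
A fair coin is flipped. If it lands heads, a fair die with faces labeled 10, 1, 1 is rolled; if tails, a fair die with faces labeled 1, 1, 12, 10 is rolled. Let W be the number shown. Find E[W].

5

E[W | heads] = (10+1+1)/3 = 4.
E[W | tails] = (1+1+12+10)/4 = 6.
By the law of total expectation,
E[W] = (1/2)·(4) + (1/2)·(6) = 5.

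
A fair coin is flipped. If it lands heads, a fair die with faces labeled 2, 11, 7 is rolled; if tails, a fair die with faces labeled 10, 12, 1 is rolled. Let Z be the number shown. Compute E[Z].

E[Z | heads] = (2+11+7)/3 = 20/3.
E[Z | tails] = (10+12+1)/3 = 23/3.
By the law of total expectation,
E[Z] = (1/2)·(20/3) + (1/2)·(23/3) = 43/6.

43/6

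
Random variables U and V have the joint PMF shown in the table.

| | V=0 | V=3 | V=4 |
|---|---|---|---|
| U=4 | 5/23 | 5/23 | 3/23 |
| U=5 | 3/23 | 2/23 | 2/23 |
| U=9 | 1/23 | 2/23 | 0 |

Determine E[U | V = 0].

P(V = 0) = 9/23.
Σ U·P over the event = 4·(5/23) + 5·(3/23) + 9·(1/23) = 44/23.
E[U | V = 0] = (44/23) / (9/23) = 44/9.

44/9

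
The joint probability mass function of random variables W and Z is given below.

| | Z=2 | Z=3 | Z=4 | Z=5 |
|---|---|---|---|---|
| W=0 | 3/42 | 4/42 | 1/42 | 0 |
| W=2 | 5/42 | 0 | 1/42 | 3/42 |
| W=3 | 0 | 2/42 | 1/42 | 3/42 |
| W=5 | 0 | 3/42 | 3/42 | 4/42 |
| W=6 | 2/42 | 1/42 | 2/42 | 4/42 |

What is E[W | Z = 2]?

P(Z = 2) = 5/21.
Summing W·P(W=x,Z=y) over the conditioning event gives 11/21.
E[W | Z = 2] = (11/21) / (5/21) = 11/5.

11/5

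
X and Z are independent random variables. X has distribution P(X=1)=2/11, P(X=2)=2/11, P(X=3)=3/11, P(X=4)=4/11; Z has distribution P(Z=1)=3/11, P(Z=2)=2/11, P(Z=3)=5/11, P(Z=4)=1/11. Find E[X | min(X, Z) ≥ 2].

29/9

P(min(X, Z) ≥ 2) = 72/121.
Summing X·P(x,y) over outcomes with min(X, Z) ≥ 2 gives 232/121.
E[X | min(X, Z) ≥ 2] = (232/121) / (72/121) = 29/9.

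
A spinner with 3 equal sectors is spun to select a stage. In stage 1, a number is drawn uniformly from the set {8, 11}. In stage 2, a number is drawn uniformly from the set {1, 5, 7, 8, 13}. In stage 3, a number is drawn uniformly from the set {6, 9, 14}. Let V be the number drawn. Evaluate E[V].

779/90

E[V | stage 1] = (8+11)/2 = 19/2.
E[V | stage 2] = (1+5+7+8+13)/5 = 34/5.
E[V | stage 3] = (6+9+14)/3 = 29/3.
E[V] = (1/3)·(19/2) + (1/3)·(34/5) + (1/3)·(29/3) = 779/90.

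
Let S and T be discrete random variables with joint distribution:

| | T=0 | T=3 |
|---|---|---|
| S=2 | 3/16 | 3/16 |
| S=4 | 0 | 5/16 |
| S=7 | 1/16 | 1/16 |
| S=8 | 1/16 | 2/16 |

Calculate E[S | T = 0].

21/5

P(T = 0) = 5/16.
Σ S·P over the event = 2·(3/16) + 7·(1/16) + 8·(1/16) = 21/16.
E[S | T = 0] = (21/16) / (5/16) = 21/5.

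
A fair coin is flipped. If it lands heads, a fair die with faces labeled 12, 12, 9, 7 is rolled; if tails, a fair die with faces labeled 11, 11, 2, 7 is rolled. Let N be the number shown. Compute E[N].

E[N | heads] = (12+12+9+7)/4 = 10.
E[N | tails] = (11+11+2+7)/4 = 31/4.
E[N] = (1/2)·(10) + (1/2)·(31/4) = 71/8.

71/8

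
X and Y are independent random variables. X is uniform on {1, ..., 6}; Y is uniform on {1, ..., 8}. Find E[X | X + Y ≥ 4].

P(X + Y ≥ 4) = 15/16.
Summing X·P(x,y) over outcomes with X + Y ≥ 4 gives 41/12.
E[X | X + Y ≥ 4] = (41/12) / (15/16) = 164/45.

164/45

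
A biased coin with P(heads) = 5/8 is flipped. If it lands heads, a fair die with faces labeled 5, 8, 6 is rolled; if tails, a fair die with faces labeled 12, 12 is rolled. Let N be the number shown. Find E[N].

203/24

E[N | heads] = (5+8+6)/3 = 19/3.
E[N | tails] = (12+12)/2 = 12.
E[N] = (5/8)·(19/3) + (3/8)·(12) = 203/24.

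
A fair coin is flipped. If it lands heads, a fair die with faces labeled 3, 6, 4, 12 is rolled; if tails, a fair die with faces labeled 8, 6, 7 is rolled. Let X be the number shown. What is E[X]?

E[X | heads] = (3+6+4+12)/4 = 25/4.
E[X | tails] = (8+6+7)/3 = 7.
E[X] = (1/2)·(25/4) + (1/2)·(7) = 53/8.

53/8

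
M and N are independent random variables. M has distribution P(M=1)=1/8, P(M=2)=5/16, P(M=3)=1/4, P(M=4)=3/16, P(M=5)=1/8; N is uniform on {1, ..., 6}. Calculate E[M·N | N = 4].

23/2

P(N = 4) = 1/6.
Summing MN·P(x,y) over outcomes with N = 4 gives 23/12.
E[M·N | N = 4] = (23/12) / (1/6) = 23/2.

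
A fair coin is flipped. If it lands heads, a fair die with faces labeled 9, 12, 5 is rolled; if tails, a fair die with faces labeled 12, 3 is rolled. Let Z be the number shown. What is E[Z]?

E[Z | heads] = (9+12+5)/3 = 26/3.
E[Z | tails] = (12+3)/2 = 15/2.
E[Z] = (1/2)·(26/3) + (1/2)·(15/2) = 97/12.

97/12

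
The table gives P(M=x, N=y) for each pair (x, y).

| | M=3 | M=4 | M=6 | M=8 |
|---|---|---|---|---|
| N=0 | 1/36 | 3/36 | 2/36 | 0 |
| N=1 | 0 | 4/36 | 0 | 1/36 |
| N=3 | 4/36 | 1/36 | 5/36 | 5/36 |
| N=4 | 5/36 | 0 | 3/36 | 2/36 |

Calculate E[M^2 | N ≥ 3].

P(N ≥ 3) = 25/36.
Summing M^2·P(M=x,N=y) over the conditioning event gives 833/36.
E[M^2 | N ≥ 3] = (833/36) / (25/36) = 833/25.

833/25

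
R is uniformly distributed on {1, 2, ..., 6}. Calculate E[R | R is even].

4

Given R is even, R is equally likely to be any of {2, 4, 6}.
E[R | R is even] = (2 + 4 + 6) / 3 = 4.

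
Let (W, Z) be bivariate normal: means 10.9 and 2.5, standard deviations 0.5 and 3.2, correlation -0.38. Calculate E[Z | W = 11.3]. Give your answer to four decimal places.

For a bivariate normal, E[Z | W=x] = μ_Z + ρ·(σ_Z/σ_W)·(x − μ_W).
E[Z | W=11.3] = 2.5 + (-0.38)·(3.2/0.5)·(11.3 − (10.9)) = 2.5 + (-2.432)·(0.4) = 1.5272.

1.5272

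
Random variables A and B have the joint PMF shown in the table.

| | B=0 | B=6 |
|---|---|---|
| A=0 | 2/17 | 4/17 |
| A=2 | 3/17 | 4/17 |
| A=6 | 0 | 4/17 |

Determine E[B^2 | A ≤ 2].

288/13

P(A ≤ 2) = 13/17.
Σ B^2·P over the event = 0·(2/17) + 36·(4/17) + 0·(3/17) + 36·(4/17) = 288/17.
E[B^2 | A ≤ 2] = (288/17) / (13/17) = 288/13.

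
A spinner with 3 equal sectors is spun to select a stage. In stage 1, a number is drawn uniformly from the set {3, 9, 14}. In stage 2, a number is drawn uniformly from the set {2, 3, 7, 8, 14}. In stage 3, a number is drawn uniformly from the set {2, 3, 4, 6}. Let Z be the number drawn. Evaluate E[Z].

1153/180

E[Z | stage 1] = (3+9+14)/3 = 26/3.
E[Z | stage 2] = (2+3+7+8+14)/5 = 34/5.
E[Z | stage 3] = (2+3+4+6)/4 = 15/4.
By the law of total expectation,
E[Z] = (1/3)·(26/3) + (1/3)·(34/5) + (1/3)·(15/4) = 1153/180.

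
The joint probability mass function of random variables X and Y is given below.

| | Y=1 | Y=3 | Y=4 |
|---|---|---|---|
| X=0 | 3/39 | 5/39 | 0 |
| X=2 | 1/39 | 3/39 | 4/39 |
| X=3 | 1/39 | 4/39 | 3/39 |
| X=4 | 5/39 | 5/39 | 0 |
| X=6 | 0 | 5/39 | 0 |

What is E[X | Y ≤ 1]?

5/2

P(Y ≤ 1) = 10/39.
Σ X·P over the event = 0·(3/39) + 2·(1/39) + 3·(1/39) + 4·(5/39) = 25/39.
E[X | Y ≤ 1] = (25/39) / (10/39) = 5/2.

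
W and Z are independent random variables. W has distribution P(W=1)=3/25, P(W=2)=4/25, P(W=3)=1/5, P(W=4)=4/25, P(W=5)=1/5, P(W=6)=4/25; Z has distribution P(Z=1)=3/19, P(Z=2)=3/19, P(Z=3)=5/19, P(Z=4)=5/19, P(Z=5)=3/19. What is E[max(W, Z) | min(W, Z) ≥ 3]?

P(min(W, Z) ≥ 3) = 234/475.
Summing max(W,Z)·P(x,y) over outcomes with min(W, Z) ≥ 3 gives 1107/475.
E[max(W, Z) | min(W, Z) ≥ 3] = (1107/475) / (234/475) = 123/26.

123/26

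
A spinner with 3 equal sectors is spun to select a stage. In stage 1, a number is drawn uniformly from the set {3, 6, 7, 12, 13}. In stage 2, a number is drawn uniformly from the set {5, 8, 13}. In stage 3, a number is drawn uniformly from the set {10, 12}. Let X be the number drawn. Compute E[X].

E[X | stage 1] = (3+6+7+12+13)/5 = 41/5.
E[X | stage 2] = (5+8+13)/3 = 26/3.
E[X | stage 3] = (10+12)/2 = 11.
E[X] = (1/3)·(41/5) + (1/3)·(26/3) + (1/3)·(11) = 418/45.

418/45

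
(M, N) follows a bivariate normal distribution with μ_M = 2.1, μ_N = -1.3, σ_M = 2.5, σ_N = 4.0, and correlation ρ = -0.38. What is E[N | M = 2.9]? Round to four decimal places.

-1.7864

The regression of N on M has slope ρ·σ_N/σ_M and passes through (μ_M, μ_N).
E[N | M=2.9] = -1.3 + (-0.38)·(4.0/2.5)·(2.9 − (2.1)) = -1.3 + (-0.608)·(0.8) = -1.7864.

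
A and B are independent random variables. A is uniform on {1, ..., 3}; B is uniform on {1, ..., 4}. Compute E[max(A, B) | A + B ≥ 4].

Outcomes with A + B ≥ 4: (1,3), (1,4), (2,2), (2,3), (2,4), (3,1), (3,2), (3,3), (3,4), each with probability 1/12.
E[max(A, B) | A + B ≥ 4] = (3 + 4 + 2 + 3 + 4 + 3 + 3 + 3 + 4) / 9 = 29/9.

29/9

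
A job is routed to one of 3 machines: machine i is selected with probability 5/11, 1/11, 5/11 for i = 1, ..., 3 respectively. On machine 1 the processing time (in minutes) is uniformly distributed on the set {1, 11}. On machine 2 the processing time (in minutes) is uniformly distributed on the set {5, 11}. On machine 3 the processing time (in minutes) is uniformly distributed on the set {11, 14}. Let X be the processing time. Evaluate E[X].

E[X | machine 1] = (1+11)/2 = 6.
E[X | machine 2] = (5+11)/2 = 8.
E[X | machine 3] = (11+14)/2 = 25/2.
E[X] = (5/11)·(6) + (1/11)·(8) + (5/11)·(25/2) = 201/22.

201/22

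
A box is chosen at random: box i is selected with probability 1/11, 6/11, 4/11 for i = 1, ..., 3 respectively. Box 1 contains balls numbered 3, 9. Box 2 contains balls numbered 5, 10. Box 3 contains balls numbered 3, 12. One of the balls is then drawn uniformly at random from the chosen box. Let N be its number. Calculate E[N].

E[N | box 1] = (3+9)/2 = 6.
E[N | box 2] = (5+10)/2 = 15/2.
E[N | box 3] = (3+12)/2 = 15/2.
E[N] = (1/11)·(6) + (6/11)·(15/2) + (4/11)·(15/2) = 81/11.

81/11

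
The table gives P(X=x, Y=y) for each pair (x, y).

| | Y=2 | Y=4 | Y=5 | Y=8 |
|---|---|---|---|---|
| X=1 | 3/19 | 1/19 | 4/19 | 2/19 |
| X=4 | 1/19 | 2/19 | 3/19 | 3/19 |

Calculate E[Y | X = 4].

49/9

P(X = 4) = 9/19.
Σ Y·P over the event = 2·(1/19) + 4·(2/19) + 5·(3/19) + 8·(3/19) = 49/19.
E[Y | X = 4] = (49/19) / (9/19) = 49/9.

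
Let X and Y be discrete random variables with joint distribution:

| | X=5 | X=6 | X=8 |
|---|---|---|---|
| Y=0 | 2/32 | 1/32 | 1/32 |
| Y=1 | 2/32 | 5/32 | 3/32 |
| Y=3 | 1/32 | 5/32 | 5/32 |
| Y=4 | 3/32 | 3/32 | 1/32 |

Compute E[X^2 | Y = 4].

247/7

P(Y = 4) = 7/32.
Σ X^2·P over the event = 25·(3/32) + 36·(3/32) + 64·(1/32) = 247/32.
E[X^2 | Y = 4] = (247/32) / (7/32) = 247/7.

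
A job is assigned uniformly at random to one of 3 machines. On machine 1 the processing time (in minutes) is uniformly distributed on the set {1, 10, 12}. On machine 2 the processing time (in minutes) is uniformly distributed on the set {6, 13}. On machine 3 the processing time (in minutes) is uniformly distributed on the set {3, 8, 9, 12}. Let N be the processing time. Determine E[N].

E[N | machine 1] = (1+10+12)/3 = 23/3.
E[N | machine 2] = (6+13)/2 = 19/2.
E[N | machine 3] = (3+8+9+12)/4 = 8.
E[N] = (1/3)·(23/3) + (1/3)·(19/2) + (1/3)·(8) = 151/18.

151/18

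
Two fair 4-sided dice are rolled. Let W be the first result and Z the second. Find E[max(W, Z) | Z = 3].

13/4

Outcomes with Z = 3: (1,3), (2,3), (3,3), (4,3), each with probability 1/16.
E[max(W, Z) | Z = 3] = (3 + 3 + 3 + 4) / 4 = 13/4.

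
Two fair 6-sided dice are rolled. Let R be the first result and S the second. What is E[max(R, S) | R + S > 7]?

83/15

P(R + S > 7) = 5/12.
Summing max(R,S)·P(x,y) over outcomes with R + S > 7 gives 83/36.
E[max(R, S) | R + S > 7] = (83/36) / (5/12) = 83/15.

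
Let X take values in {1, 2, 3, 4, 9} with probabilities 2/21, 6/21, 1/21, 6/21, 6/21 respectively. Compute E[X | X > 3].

P(X > 3) = 4/7.
Σ over the event: 4·2/7 + 9·2/7 = 26/7.
E[X | X > 3] = (26/7) / (4/7) = 13/2.

13/2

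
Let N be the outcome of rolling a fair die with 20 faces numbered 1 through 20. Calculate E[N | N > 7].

P(N > 7) = 13/20.
E[N | N > 7] = (91/10) / (13/20) = 14.

14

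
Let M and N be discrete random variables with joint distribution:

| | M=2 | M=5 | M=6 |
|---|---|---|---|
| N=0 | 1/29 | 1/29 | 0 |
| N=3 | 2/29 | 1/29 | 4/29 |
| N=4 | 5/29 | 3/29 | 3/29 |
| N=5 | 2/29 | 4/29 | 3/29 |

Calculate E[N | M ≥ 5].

74/19

P(M ≥ 5) = 19/29.
Σ N·P over the event = 0·(1/29) + 3·(1/29) + 4·(3/29) + 5·(4/29) + 3·(4/29) + 4·(3/29) + 5·(3/29) = 74/29.
E[N | M ≥ 5] = (74/29) / (19/29) = 74/19.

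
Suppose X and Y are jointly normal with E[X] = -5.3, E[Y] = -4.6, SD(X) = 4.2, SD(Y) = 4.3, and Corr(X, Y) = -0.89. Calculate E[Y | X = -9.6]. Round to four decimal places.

For a bivariate normal, E[Y | X=x] = μ_Y + ρ·(σ_Y/σ_X)·(x − μ_X).
E[Y | X=-9.6] = -4.6 + (-0.89)·(4.3/4.2)·(-9.6 − (-5.3)) = -4.6 + (-0.91119)·(-4.3) = -0.6819.

-0.6819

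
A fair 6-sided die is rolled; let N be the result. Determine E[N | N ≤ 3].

2

Given N ≤ 3, N is equally likely to be any of {1, 2, 3}.
E[N | N ≤ 3] = (1 + 2 + 3) / 3 = 2.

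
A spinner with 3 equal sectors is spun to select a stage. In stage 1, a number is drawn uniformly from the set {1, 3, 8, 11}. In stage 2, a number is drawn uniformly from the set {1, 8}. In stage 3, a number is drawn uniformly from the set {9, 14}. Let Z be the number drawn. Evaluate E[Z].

E[Z | stage 1] = (1+3+8+11)/4 = 23/4.
E[Z | stage 2] = (1+8)/2 = 9/2.
E[Z | stage 3] = (9+14)/2 = 23/2.
E[Z] = (1/3)·(23/4) + (1/3)·(9/2) + (1/3)·(23/2) = 29/4.

29/4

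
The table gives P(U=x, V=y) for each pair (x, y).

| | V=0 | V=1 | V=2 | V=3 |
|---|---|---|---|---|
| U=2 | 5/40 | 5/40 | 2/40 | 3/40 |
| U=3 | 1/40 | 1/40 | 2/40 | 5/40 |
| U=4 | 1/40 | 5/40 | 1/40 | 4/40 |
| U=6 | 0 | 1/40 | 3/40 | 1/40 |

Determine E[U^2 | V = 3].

P(V = 3) = 13/40.
Σ U^2·P over the event = 4·(3/40) + 9·(5/40) + 16·(4/40) + 36·(1/40) = 157/40.
E[U^2 | V = 3] = (157/40) / (13/40) = 157/13.

157/13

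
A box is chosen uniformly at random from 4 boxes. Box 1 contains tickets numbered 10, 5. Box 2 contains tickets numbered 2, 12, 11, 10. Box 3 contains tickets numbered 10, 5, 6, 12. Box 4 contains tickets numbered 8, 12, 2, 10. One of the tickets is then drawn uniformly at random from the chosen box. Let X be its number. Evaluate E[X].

E[X | box 1] = (10+5)/2 = 15/2.
E[X | box 2] = (2+12+11+10)/4 = 35/4.
E[X | box 3] = (10+5+6+12)/4 = 33/4.
E[X | box 4] = (8+12+2+10)/4 = 8.
E[X] = (1/4)·(15/2) + (1/4)·(35/4) + (1/4)·(33/4) + (1/4)·(8) = 65/8.

65/8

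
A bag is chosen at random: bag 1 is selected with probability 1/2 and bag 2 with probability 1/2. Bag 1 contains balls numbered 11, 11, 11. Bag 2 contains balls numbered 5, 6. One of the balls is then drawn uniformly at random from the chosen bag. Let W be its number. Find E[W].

33/4

E[W | bag 1] = (11+11+11)/3 = 11.
E[W | bag 2] = (5+6)/2 = 11/2.
E[W] = (1/2)·(11) + (1/2)·(11/2) = 33/4.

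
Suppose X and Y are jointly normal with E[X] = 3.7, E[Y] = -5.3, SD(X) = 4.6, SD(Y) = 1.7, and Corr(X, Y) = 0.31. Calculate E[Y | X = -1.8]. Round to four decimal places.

The regression of Y on X has slope ρ·σ_Y/σ_X and passes through (μ_X, μ_Y).
E[Y | X=-1.8] = -5.3 + (0.31)·(1.7/4.6)·(-1.8 − (3.7)) = -5.3 + (0.11457)·(-5.5) = -5.9301.

-5.9301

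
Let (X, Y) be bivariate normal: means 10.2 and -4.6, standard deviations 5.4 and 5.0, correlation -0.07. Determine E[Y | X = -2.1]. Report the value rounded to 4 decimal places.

E[Y | X=x] = μ_Y + ρ(σ_Y/σ_X)(x − μ_X) for jointly normal variables.
E[Y | X=-2.1] = -4.6 + (-0.07)·(5.0/5.4)·(-2.1 − (10.2)) = -4.6 + (-0.064815)·(-12.3) = -3.8028.

-3.8028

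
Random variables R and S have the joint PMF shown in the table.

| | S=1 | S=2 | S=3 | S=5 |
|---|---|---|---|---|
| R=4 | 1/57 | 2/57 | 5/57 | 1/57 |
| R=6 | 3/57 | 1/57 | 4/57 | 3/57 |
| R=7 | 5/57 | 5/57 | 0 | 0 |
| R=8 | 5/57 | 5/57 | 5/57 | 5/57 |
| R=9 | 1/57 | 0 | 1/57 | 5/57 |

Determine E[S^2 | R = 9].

135/7

P(R = 9) = 7/57.
Σ S^2·P over the event = 1·(1/57) + 9·(1/57) + 25·(5/57) = 45/19.
E[S^2 | R = 9] = (45/19) / (7/57) = 135/7.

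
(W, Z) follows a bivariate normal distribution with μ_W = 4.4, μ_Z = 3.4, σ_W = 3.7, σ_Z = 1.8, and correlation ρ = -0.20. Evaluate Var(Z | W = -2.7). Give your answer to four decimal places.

3.1104

For a bivariate normal, Var(Z | W=x) = σ_Z²(1 − ρ²).
Var(Z | W=-2.7) = (1.8)²·(1 − (-0.20)²) = 3.24·0.96 = 3.1104.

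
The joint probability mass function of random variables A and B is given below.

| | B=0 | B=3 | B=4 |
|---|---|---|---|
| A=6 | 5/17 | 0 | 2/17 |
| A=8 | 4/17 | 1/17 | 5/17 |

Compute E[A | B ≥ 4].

P(B ≥ 4) = 7/17.
Summing A·P(A=x,B=y) over the conditioning event gives 52/17.
E[A | B ≥ 4] = (52/17) / (7/17) = 52/7.

52/7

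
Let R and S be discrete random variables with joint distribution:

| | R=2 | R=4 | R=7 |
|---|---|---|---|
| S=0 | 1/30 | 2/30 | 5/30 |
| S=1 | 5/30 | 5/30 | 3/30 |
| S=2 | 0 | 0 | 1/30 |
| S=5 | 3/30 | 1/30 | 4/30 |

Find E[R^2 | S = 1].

19

P(S = 1) = 13/30.
Σ R^2·P over the event = 4·(5/30) + 16·(5/30) + 49·(3/30) = 247/30.
E[R^2 | S = 1] = (247/30) / (13/30) = 19.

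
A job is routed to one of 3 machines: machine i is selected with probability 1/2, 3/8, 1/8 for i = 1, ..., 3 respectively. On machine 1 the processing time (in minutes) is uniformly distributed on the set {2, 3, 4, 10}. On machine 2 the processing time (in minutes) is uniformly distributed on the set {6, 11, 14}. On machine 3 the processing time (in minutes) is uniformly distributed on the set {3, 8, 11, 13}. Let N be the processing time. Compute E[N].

E[N | machine 1] = (2+3+4+10)/4 = 19/4.
E[N | machine 2] = (6+11+14)/3 = 31/3.
E[N | machine 3] = (3+8+11+13)/4 = 35/4.
E[N] = (1/2)·(19/4) + (3/8)·(31/3) + (1/8)·(35/4) = 235/32.

235/32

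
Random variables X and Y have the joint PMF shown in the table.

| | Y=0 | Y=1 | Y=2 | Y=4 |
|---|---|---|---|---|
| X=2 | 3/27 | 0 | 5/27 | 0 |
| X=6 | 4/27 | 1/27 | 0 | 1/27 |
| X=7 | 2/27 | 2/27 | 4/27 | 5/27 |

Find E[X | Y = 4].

P(Y = 4) = 2/9.
Σ X·P over the event = 6·(1/27) + 7·(5/27) = 41/27.
E[X | Y = 4] = (41/27) / (2/9) = 41/6.

41/6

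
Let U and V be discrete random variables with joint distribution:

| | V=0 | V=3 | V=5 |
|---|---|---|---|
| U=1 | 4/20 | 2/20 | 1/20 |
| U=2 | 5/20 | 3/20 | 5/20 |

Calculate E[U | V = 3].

P(V = 3) = 1/4.
Summing U·P(U=x,V=y) over the conditioning event gives 2/5.
E[U | V = 3] = (2/5) / (1/4) = 8/5.

8/5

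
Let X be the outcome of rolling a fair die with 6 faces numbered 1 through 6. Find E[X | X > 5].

Given X > 5, X is equally likely to be any of {6}.
E[X | X > 5] = (6) / 1 = 6.

6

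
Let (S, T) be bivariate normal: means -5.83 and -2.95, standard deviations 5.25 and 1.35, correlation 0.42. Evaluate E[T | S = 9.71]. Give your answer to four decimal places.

-1.2717

The regression of T on S has slope ρ·σ_T/σ_S and passes through (μ_S, μ_T).
E[T | S=9.71] = -2.95 + (0.42)·(1.35/5.25)·(9.71 − (-5.83)) = -2.95 + (0.108)·(15.54) = -1.2717.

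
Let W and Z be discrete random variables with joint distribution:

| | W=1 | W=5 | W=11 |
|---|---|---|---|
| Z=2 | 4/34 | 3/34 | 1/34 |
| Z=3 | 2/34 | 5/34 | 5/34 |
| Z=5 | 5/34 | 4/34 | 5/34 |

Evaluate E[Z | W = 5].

P(W = 5) = 6/17.
Σ Z·P over the event = 2·(3/34) + 3·(5/34) + 5·(4/34) = 41/34.
E[Z | W = 5] = (41/34) / (6/17) = 41/12.

41/12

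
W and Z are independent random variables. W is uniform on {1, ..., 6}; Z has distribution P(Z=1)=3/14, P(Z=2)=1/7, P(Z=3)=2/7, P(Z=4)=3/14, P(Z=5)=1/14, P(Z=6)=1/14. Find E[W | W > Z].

P(W > Z) = 1/2.
Summing W·P(x,y) over outcomes with W > Z gives 65/28.
E[W | W > Z] = (65/28) / (1/2) = 65/14.

65/14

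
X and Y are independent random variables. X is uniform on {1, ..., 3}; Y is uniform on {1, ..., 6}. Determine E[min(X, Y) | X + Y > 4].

P(X + Y > 4) = 2/3.
Summing min(X,Y)·P(x,y) over outcomes with X + Y > 4 gives 25/18.
E[min(X, Y) | X + Y > 4] = (25/18) / (2/3) = 25/12.

25/12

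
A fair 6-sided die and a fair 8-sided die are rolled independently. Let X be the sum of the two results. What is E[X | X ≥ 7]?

314/33

P(X ≥ 7) = 11/16.
Σ over the event: 7·1/8 + 8·1/8 + 9·1/8 + 10·5/48 + 11·1/12 + 12·1/16 + 13·1/24 + 14·1/48 = 157/24.
E[X | X ≥ 7] = (157/24) / (11/16) = 314/33.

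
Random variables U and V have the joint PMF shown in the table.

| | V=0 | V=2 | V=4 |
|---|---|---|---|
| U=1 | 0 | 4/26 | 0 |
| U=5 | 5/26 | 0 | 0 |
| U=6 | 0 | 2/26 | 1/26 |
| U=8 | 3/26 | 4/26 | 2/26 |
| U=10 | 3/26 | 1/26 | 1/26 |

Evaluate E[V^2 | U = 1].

4

P(U = 1) = 2/13.
Σ V^2·P over the event = 4·(4/26) = 8/13.
E[V^2 | U = 1] = (8/13) / (2/13) = 4.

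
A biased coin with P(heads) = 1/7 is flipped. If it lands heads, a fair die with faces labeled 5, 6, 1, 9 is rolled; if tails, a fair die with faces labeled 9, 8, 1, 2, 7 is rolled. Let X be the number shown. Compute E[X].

E[X | heads] = (5+6+1+9)/4 = 21/4.
E[X | tails] = (9+8+1+2+7)/5 = 27/5.
By the law of total expectation,
E[X] = (1/7)·(21/4) + (6/7)·(27/5) = 753/140.

753/140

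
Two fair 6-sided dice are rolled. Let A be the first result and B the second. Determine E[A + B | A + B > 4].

116/15

P(A + B > 4) = 5/6.
Summing (A+B)·P(x,y) over outcomes with A + B > 4 gives 58/9.
E[A + B | A + B > 4] = (58/9) / (5/6) = 116/15.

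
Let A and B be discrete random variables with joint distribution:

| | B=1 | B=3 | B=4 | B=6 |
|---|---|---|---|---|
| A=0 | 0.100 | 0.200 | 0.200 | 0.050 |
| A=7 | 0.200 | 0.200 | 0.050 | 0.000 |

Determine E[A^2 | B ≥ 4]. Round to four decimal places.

P(B ≥ 4) = 0.300.
Σ A^2·P over the event = 0·(0.200) + 0·(0.050) + 49·(0.050) = 2.450.
E[A^2 | B ≥ 4] = (2.450) / (0.300) = 8.1667.

8.1667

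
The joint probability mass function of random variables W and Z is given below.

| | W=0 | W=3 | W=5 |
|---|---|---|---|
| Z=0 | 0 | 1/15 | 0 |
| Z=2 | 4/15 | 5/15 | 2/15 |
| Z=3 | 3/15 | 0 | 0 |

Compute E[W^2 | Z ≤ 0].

9

P(Z ≤ 0) = 1/15.
Σ W^2·P over the event = 9·(1/15) = 3/5.
E[W^2 | Z ≤ 0] = (3/5) / (1/15) = 9.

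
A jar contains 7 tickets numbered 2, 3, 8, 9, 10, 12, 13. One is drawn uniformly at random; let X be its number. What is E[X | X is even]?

8

P(X is even) = 4/7.
Σ over the event: 2·1/7 + 8·1/7 + 10·1/7 + 12·1/7 = 32/7.
E[X | X is even] = (32/7) / (4/7) = 8.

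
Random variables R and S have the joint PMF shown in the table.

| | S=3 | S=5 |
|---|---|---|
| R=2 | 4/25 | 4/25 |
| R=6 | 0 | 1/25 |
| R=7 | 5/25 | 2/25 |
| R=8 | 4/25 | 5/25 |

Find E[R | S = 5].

P(S = 5) = 12/25.
Σ R·P over the event = 2·(4/25) + 6·(1/25) + 7·(2/25) + 8·(5/25) = 68/25.
E[R | S = 5] = (68/25) / (12/25) = 17/3.

17/3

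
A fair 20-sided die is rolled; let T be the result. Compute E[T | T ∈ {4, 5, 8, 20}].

P(T ∈ {4, 5, 8, 20}) = 1/5.
Σ over the event: 4·1/20 + 5·1/20 + 8·1/20 + 20·1/20 = 37/20.
E[T | T ∈ {4, 5, 8, 20}] = (37/20) / (1/5) = 37/4.

37/4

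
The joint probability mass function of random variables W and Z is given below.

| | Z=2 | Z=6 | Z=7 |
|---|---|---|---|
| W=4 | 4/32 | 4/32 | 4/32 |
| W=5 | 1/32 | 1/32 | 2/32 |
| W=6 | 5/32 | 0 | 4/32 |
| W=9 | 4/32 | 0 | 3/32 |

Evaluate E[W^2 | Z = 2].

P(Z = 2) = 7/16.
Σ W^2·P over the event = 16·(4/32) + 25·(1/32) + 36·(5/32) + 81·(4/32) = 593/32.
E[W^2 | Z = 2] = (593/32) / (7/16) = 593/14.

593/14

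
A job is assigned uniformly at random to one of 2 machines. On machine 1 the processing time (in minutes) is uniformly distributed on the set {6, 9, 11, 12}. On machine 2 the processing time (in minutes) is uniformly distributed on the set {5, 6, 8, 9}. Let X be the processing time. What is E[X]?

33/4

E[X | machine 1] = (6+9+11+12)/4 = 19/2.
E[X | machine 2] = (5+6+8+9)/4 = 7.
E[X] = (1/2)·(19/2) + (1/2)·(7) = 33/4.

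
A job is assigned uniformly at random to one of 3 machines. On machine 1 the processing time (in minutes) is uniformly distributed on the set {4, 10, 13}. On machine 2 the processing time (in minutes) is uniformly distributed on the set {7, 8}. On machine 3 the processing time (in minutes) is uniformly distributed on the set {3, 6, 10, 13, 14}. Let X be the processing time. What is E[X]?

257/30

E[X | machine 1] = (4+10+13)/3 = 9.
E[X | machine 2] = (7+8)/2 = 15/2.
E[X | machine 3] = (3+6+10+13+14)/5 = 46/5.
By the law of total expectation,
E[X] = (1/3)·(9) + (1/3)·(15/2) + (1/3)·(46/5) = 257/30.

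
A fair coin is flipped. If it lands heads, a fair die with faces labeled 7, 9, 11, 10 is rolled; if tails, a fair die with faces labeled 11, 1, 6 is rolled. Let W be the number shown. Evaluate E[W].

61/8

E[W | heads] = (7+9+11+10)/4 = 37/4.
E[W | tails] = (11+1+6)/3 = 6.
E[W] = (1/2)·(37/4) + (1/2)·(6) = 61/8.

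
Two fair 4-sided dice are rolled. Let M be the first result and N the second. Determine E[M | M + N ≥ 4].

P(M + N ≥ 4) = 13/16.
Summing M·P(x,y) over outcomes with M + N ≥ 4 gives 9/4.
E[M | M + N ≥ 4] = (9/4) / (13/16) = 36/13.

36/13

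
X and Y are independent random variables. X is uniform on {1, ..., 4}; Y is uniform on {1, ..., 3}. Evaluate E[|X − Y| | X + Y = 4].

Outcomes with X + Y = 4: (1,3), (2,2), (3,1), each with probability 1/12.
E[|X − Y| | X + Y = 4] = (2 + 0 + 2) / 3 = 4/3.

4/3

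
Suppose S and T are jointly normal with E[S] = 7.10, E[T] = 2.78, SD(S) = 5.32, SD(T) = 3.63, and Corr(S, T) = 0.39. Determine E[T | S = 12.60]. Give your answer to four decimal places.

4.2436

For a bivariate normal, E[T | S=x] = μ_T + ρ·(σ_T/σ_S)·(x − μ_S).
E[T | S=12.60] = 2.78 + (0.39)·(3.63/5.32)·(12.60 − (7.10)) = 2.78 + (0.26611)·(5.5) = 4.2436.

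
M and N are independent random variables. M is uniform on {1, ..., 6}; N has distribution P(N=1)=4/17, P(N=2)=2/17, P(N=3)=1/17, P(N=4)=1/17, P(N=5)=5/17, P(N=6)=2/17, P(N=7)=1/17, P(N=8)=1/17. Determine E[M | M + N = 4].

17/7

P(M + N = 4) = 7/102.
Summing M·P(x,y) over outcomes with M + N = 4 gives 1/6.
E[M | M + N = 4] = (1/6) / (7/102) = 17/7.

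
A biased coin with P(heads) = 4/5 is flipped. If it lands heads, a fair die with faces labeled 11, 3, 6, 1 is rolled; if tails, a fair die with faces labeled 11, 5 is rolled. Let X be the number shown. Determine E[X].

29/5

E[X | heads] = (11+3+6+1)/4 = 21/4.
E[X | tails] = (11+5)/2 = 8.
By the law of total expectation,
E[X] = (4/5)·(21/4) + (1/5)·(8) = 29/5.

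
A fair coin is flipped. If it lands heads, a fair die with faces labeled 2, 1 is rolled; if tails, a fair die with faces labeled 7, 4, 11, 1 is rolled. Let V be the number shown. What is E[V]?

E[V | heads] = (2+1)/2 = 3/2.
E[V | tails] = (7+4+11+1)/4 = 23/4.
By the law of total expectation,
E[V] = (1/2)·(3/2) + (1/2)·(23/4) = 29/8.

29/8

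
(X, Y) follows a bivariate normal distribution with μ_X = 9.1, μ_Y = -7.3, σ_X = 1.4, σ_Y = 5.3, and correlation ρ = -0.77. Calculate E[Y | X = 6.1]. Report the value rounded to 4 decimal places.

1.4450

E[Y | X=x] = μ_Y + ρ(σ_Y/σ_X)(x − μ_X) for jointly normal variables.
E[Y | X=6.1] = -7.3 + (-0.77)·(5.3/1.4)·(6.1 − (9.1)) = -7.3 + (-2.915)·(-3) = 1.4450.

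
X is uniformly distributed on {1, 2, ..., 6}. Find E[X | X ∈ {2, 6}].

4

P(X ∈ {2, 6}) = 1/3.
Σ over the event: 2·1/6 + 6·1/6 = 4/3.
E[X | X ∈ {2, 6}] = (4/3) / (1/3) = 4.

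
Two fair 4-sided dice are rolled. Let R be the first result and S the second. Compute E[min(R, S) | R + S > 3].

27/13

P(R + S > 3) = 13/16.
Summing min(R,S)·P(x,y) over outcomes with R + S > 3 gives 27/16.
E[min(R, S) | R + S > 3] = (27/16) / (13/16) = 27/13.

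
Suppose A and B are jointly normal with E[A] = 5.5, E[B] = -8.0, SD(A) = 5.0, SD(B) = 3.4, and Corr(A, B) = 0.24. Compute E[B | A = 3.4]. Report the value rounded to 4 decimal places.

E[B | A=x] = μ_B + ρ(σ_B/σ_A)(x − μ_A) for jointly normal variables.
E[B | A=3.4] = -8.0 + (0.24)·(3.4/5.0)·(3.4 − (5.5)) = -8.0 + (0.1632)·(-2.1) = -8.3427.

-8.3427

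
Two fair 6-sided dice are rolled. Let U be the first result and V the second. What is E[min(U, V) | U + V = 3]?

Outcomes with U + V = 3: (1,2), (2,1), each with probability 1/36.
E[min(U, V) | U + V = 3] = (1 + 1) / 2 = 1.

1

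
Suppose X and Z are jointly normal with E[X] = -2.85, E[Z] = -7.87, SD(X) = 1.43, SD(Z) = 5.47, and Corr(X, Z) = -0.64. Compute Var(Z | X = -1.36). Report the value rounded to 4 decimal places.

For a bivariate normal, Var(Z | X=x) = σ_Z²(1 − ρ²).
Var(Z | X=-1.36) = (5.47)²·(1 − (-0.64)²) = 29.9209·0.5904 = 17.6653.

17.6653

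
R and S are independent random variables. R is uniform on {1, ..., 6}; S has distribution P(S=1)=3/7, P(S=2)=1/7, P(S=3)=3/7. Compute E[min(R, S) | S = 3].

5/2

P(S = 3) = 3/7.
Summing min(R,S)·P(x,y) over outcomes with S = 3 gives 15/14.
E[min(R, S) | S = 3] = (15/14) / (3/7) = 5/2.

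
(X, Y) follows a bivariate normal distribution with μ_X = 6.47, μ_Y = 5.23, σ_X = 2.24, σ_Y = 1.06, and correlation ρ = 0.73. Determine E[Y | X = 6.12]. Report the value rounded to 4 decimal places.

5.1091

For a bivariate normal, E[Y | X=x] = μ_Y + ρ·(σ_Y/σ_X)·(x − μ_X).
E[Y | X=6.12] = 5.23 + (0.73)·(1.06/2.24)·(6.12 − (6.47)) = 5.23 + (0.34545)·(-0.35) = 5.1091.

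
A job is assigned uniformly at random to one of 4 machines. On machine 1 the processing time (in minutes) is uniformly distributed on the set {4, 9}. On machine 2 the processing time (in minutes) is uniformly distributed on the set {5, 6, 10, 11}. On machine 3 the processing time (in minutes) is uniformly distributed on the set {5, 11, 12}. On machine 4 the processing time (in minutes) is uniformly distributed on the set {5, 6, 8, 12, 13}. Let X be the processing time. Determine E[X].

979/120

E[X | machine 1] = (4+9)/2 = 13/2.
E[X | machine 2] = (5+6+10+11)/4 = 8.
E[X | machine 3] = (5+11+12)/3 = 28/3.
E[X | machine 4] = (5+6+8+12+13)/5 = 44/5.
By the law of total expectation,
E[X] = (1/4)·(13/2) + (1/4)·(8) + (1/4)·(28/3) + (1/4)·(44/5) = 979/120.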